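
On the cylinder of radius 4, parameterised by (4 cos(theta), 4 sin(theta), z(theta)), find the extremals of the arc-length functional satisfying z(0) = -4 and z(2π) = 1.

Parameterise the cylinder of radius R = 4 as
    r(θ) = (4 cos θ, 4 sin θ, z(θ)).
The arc-length element is
    ds = sqrt(16 + (dz/dθ)^2) dθ,
so the Lagrangian is L = sqrt(16 + z'^2).
L depends on z' only, not on z or θ, so ∂L/∂z = 0 and
    ∂L/∂z' = z' / sqrt(16 + z'^2).
The Euler-Lagrange equation gives
    d/dθ( z' / sqrt(16 + z'^2) ) = 0,
so z' is constant. Integrating once:
    z(θ) = a θ + b,
a helix on the cylinder (a straight line when the cylinder is unrolled). The constants a, b are determined by the endpoint conditions.
With endpoint conditions z(0) = -4 and z(2π) = 1: from z(0) = b we get b = -4, and a·2π + -4 = 1 gives a = 5/(2π), so
    z(θ) = (5/(2π)) θ − 4.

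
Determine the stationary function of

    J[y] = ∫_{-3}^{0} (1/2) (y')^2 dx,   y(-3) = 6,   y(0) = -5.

The Lagrangian is L = (1/2) (y')^2.
Compute ∂L/∂y = 0, ∂L/∂y' = y'.
The Euler-Lagrange equation d/dx(∂L/∂y') − ∂L/∂y = 0 reduces to
    y'' = 0.
Its general solution is
    y(x) = A x + B,
with A, B fixed by the endpoint conditions.
Applying the endpoint conditions y(-3) = 6 and y(0) = -5: solve A·-3 + B = 6 and A·0 + B = -5. Subtracting gives A(0 − -3) = -5 − 6, so A = -11/3, and B = 6 − A·-3 = -5. Therefore
    y(x) = (-11/3) x - 5.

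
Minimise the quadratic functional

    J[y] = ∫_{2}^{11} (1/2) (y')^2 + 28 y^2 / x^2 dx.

The Lagrangian is L = (1/2) (y')^2 + 28 y^2 / x^2.
Compute ∂L/∂y = 56y/x^2, ∂L/∂y' = y'.
The Euler-Lagrange equation d/dx(∂L/∂y') − ∂L/∂y = 0 reduces to
    y'' − 56/x^2 · y = 0  (x > 0).
Its general solution is
    y(x) = A x^8 + B x^(-7),
with A, B fixed by the endpoint conditions.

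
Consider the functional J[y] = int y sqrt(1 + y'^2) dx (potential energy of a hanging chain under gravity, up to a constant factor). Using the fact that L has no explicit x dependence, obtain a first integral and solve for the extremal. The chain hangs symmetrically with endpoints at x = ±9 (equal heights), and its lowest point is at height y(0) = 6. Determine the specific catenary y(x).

The Lagrangian L(y, y') = y sqrt(1 + y'^2) has no explicit x dependence, so the Beltrami identity applies:
    L − y' ∂L/∂y' = C.
Compute ∂L/∂y' = y · y' / sqrt(1 + y'^2). Then
    L − y' ∂L/∂y'
    = y sqrt(1 + y'^2) − y · y'^2 / sqrt(1 + y'^2)
    = y (1 + y'^2 − y'^2) / sqrt(1 + y'^2)
    = y / sqrt(1 + y'^2) = C.
Squaring gives y^2 = C^2 (1 + y'^2), i.e.
    y'^2 = y^2 / C^2 − 1.
Separating variables,
    dy / sqrt(y^2 − C^2) = dx / C,
and integrating gives arccosh(y / C) = (x − a)/C, so
    y(x) = C cosh((x − a)/C),
the catenary. The constants C and a are fixed by the two endpoint conditions (and, for the hanging-chain problem, the length constraint selects C).
Now fit the given data. The endpoints x = ±9 are symmetric at equal height, so the catenary is even about its minimum: a = 0 and y(x) = C cosh(x/C). The lowest point is y(0) = C cosh(0) = C, and we are told y(0) = 6, so C = 6. Therefore
    y(x) = 6 cosh(x/6),
and at the endpoints
    y(±9) = 6 cosh(9/6).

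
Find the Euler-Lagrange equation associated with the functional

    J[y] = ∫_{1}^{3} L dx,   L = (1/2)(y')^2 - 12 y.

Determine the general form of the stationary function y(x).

The Lagrangian is L = (1/2)(y')^2 - 12 y.
∂L/∂y = -12.
∂L/∂y' = y'.
The Euler-Lagrange equation d/dx(∂L/∂y') − ∂L/∂y = 0 becomes:
    y'' + 12 = 0
General solution: y(x) = -6 x^2 + A x + B, where A and B are arbitrary constants fixed by the endpoint conditions.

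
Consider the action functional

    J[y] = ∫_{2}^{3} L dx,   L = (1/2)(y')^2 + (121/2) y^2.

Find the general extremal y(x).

The Lagrangian is L = (1/2)(y')^2 + (121/2) y^2.
∂L/∂y = 121y.
∂L/∂y' = y'.
The Euler-Lagrange equation d/dx(∂L/∂y') − ∂L/∂y = 0 becomes:
    y'' - 121 y = 0
General solution: y(x) = A e^(11x) + B e^(-11x), where A and B are arbitrary constants fixed by the endpoint conditions.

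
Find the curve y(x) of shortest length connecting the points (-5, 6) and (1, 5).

Arc-length functional: J[y] = ∫ sqrt(1 + (y')^2) dx.
Lagrangian L = sqrt(1 + (y')^2) has no explicit y dependence, so ∂L/∂y = 0 and the Euler-Lagrange equation gives
    d/dx( y' / sqrt(1 + (y')^2) ) = 0  ⇒  y' / sqrt(1 + (y')^2) = const.
Hence y' is constant, so y(x) is affine.
Fitting the endpoints (-5, 6) and (1, 5):
    slope m = (5 − 6) / (1 − (-5)) = -1/6,
    intercept c = 6 − m·(-5) = 31/6.
Extremal: y(x) = (-1/6) x + 31/6.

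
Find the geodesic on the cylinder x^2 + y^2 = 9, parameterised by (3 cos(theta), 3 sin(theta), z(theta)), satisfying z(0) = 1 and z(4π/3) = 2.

Parameterise the cylinder of radius R = 3 as
    r(θ) = (3 cos θ, 3 sin θ, z(θ)).
The arc-length element is
    ds = sqrt(9 + (dz/dθ)^2) dθ,
so the Lagrangian is L = sqrt(9 + z'^2).
L depends on z' only, not on z or θ, so ∂L/∂z = 0 and
    ∂L/∂z' = z' / sqrt(9 + z'^2).
The Euler-Lagrange equation gives
    d/dθ( z' / sqrt(9 + z'^2) ) = 0,
so z' is constant. Integrating once:
    z(θ) = a θ + b,
a helix on the cylinder (a straight line when the cylinder is unrolled). The constants a, b are determined by the endpoint conditions.
With endpoint conditions z(0) = 1 and z(4π/3) = 2: from z(0) = b we get b = 1, and a·4π/3 + 1 = 2 gives a = 3/(4π), so
    z(θ) = (3/(4π)) θ + 1.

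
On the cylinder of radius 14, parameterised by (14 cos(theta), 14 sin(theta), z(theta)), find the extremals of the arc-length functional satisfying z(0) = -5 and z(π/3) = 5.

Parameterise the cylinder of radius R = 14 as
    r(θ) = (14 cos θ, 14 sin θ, z(θ)).
The arc-length element is
    ds = sqrt(196 + (dz/dθ)^2) dθ,
so the Lagrangian is L = sqrt(196 + z'^2).
L depends on z' only, not on z or θ, so ∂L/∂z = 0 and
    ∂L/∂z' = z' / sqrt(196 + z'^2).
The Euler-Lagrange equation gives
    d/dθ( z' / sqrt(196 + z'^2) ) = 0,
so z' is constant. Integrating once:
    z(θ) = a θ + b,
a helix on the cylinder (a straight line when the cylinder is unrolled). The constants a, b are determined by the endpoint conditions.
With endpoint conditions z(0) = -5 and z(π/3) = 5: from z(0) = b we get b = -5, and a·π/3 + -5 = 5 gives a = 30/π, so
    z(θ) = (30/π) θ − 5.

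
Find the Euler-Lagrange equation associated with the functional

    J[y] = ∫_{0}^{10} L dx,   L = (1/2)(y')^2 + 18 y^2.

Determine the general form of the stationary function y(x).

The Lagrangian is L = (1/2)(y')^2 + 18 y^2.
∂L/∂y = 36y.
∂L/∂y' = y'.
The Euler-Lagrange equation d/dx(∂L/∂y') − ∂L/∂y = 0 becomes:
    y'' - 36 y = 0
General solution: y(x) = A e^(6x) + B e^(-6x), where A and B are arbitrary constants fixed by the endpoint conditions.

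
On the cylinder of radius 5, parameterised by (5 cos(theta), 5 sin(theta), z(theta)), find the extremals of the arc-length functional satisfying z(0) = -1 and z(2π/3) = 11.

Parameterise the cylinder of radius R = 5 as
    r(θ) = (5 cos θ, 5 sin θ, z(θ)).
The arc-length element is
    ds = sqrt(25 + (dz/dθ)^2) dθ,
so the Lagrangian is L = sqrt(25 + z'^2).
L depends on z' only, not on z or θ, so ∂L/∂z = 0 and
    ∂L/∂z' = z' / sqrt(25 + z'^2).
The Euler-Lagrange equation gives
    d/dθ( z' / sqrt(25 + z'^2) ) = 0,
so z' is constant. Integrating once:
    z(θ) = a θ + b,
a helix on the cylinder (a straight line when the cylinder is unrolled). The constants a, b are determined by the endpoint conditions.
With endpoint conditions z(0) = -1 and z(2π/3) = 11: from z(0) = b we get b = -1, and a·2π/3 + -1 = 11 gives a = 18/π, so
    z(θ) = (18/π) θ − 1.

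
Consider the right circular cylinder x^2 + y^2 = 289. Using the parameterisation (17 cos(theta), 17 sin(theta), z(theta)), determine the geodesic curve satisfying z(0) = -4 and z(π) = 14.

Parameterise the cylinder of radius R = 17 as
    r(θ) = (17 cos θ, 17 sin θ, z(θ)).
The arc-length element is
    ds = sqrt(289 + (dz/dθ)^2) dθ,
so the Lagrangian is L = sqrt(289 + z'^2).
L depends on z' only, not on z or θ, so ∂L/∂z = 0 and
    ∂L/∂z' = z' / sqrt(289 + z'^2).
The Euler-Lagrange equation gives
    d/dθ( z' / sqrt(289 + z'^2) ) = 0,
so z' is constant. Integrating once:
    z(θ) = a θ + b,
a helix on the cylinder (a straight line when the cylinder is unrolled). The constants a, b are determined by the endpoint conditions.
With endpoint conditions z(0) = -4 and z(π) = 14: from z(0) = b we get b = -4, and a·π + -4 = 14 gives a = 18/π, so
    z(θ) = (18/π) θ − 4.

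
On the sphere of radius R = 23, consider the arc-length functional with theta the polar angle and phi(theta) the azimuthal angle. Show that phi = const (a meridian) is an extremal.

On the sphere of radius R = 23 with spherical coordinates (θ, φ), the induced metric is
    ds^2 = 529(dθ^2 + sin^2(θ) dφ^2).
Using θ as the parameter, the arc-length functional becomes
    J[φ] = ∫ 23 sqrt(1 + sin^2(θ) (dφ/dθ)^2) dθ.
So L = 23 sqrt(1 + sin^2(θ) φ'^2). Compute
    ∂L/∂φ = 0  (L has no explicit φ dependence),
    ∂L/∂φ' = 23 sin^2(θ) φ' / sqrt(1 + sin^2(θ) φ'^2).
For the candidate φ(θ) = c (constant), φ' = 0, so ∂L/∂φ' evaluated along the candidate vanishes, and ∂L/∂φ is identically zero. Hence
    d/dθ(∂L/∂φ') − ∂L/∂φ = 0
is satisfied. Therefore meridians φ = const are extremals of arc length — they are geodesics on the sphere.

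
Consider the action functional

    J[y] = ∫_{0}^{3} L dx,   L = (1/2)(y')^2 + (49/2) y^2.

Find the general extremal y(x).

The Lagrangian is L = (1/2)(y')^2 + (49/2) y^2.
∂L/∂y = 49y.
∂L/∂y' = y'.
The Euler-Lagrange equation d/dx(∂L/∂y') − ∂L/∂y = 0 becomes:
    y'' - 49 y = 0
General solution: y(x) = A e^(7x) + B e^(-7x), where A and B are arbitrary constants fixed by the endpoint conditions.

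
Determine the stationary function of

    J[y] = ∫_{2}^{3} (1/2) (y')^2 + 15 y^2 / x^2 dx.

The Lagrangian is L = (1/2) (y')^2 + 15 y^2 / x^2.
Compute ∂L/∂y = 30y/x^2, ∂L/∂y' = y'.
The Euler-Lagrange equation d/dx(∂L/∂y') − ∂L/∂y = 0 reduces to
    y'' − 30/x^2 · y = 0  (x > 0).
Its general solution is
    y(x) = A x^6 + B x^(-5),
with A, B fixed by the endpoint conditions.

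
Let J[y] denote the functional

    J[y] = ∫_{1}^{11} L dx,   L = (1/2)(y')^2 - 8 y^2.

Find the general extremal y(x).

The Lagrangian is L = (1/2)(y')^2 - 8 y^2.
∂L/∂y = -16y.
∂L/∂y' = y'.
The Euler-Lagrange equation d/dx(∂L/∂y') − ∂L/∂y = 0 becomes:
    y'' + 16 y = 0
General solution: y(x) = A sin(4x) + B cos(4x), where A and B are arbitrary constants fixed by the endpoint conditions.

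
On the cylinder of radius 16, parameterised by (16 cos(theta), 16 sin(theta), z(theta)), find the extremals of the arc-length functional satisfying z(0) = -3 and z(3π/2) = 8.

Parameterise the cylinder of radius R = 16 as
    r(θ) = (16 cos θ, 16 sin θ, z(θ)).
The arc-length element is
    ds = sqrt(256 + (dz/dθ)^2) dθ,
so the Lagrangian is L = sqrt(256 + z'^2).
L depends on z' only, not on z or θ, so ∂L/∂z = 0 and
    ∂L/∂z' = z' / sqrt(256 + z'^2).
The Euler-Lagrange equation gives
    d/dθ( z' / sqrt(256 + z'^2) ) = 0,
so z' is constant. Integrating once:
    z(θ) = a θ + b,
a helix on the cylinder (a straight line when the cylinder is unrolled). The constants a, b are determined by the endpoint conditions.
With endpoint conditions z(0) = -3 and z(3π/2) = 8: from z(0) = b we get b = -3, and a·3π/2 + -3 = 8 gives a = 22/(3π), so
    z(θ) = (22/(3π)) θ − 3.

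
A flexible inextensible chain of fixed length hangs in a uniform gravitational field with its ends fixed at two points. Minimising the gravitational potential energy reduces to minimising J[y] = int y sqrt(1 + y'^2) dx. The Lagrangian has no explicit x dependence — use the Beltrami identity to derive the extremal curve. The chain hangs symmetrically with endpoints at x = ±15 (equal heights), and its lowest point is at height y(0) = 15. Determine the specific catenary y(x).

The Lagrangian L(y, y') = y sqrt(1 + y'^2) has no explicit x dependence, so the Beltrami identity applies:
    L − y' ∂L/∂y' = C.
Compute ∂L/∂y' = y · y' / sqrt(1 + y'^2). Then
    L − y' ∂L/∂y'
    = y sqrt(1 + y'^2) − y · y'^2 / sqrt(1 + y'^2)
    = y (1 + y'^2 − y'^2) / sqrt(1 + y'^2)
    = y / sqrt(1 + y'^2) = C.
Squaring gives y^2 = C^2 (1 + y'^2), i.e.
    y'^2 = y^2 / C^2 − 1.
Separating variables,
    dy / sqrt(y^2 − C^2) = dx / C,
and integrating gives arccosh(y / C) = (x − a)/C, so
    y(x) = C cosh((x − a)/C),
the catenary. The constants C and a are fixed by the two endpoint conditions (and, for the hanging-chain problem, the length constraint selects C).
Now fit the given data. The endpoints x = ±15 are symmetric at equal height, so the catenary is even about its minimum: a = 0 and y(x) = C cosh(x/C). The lowest point is y(0) = C cosh(0) = C, and we are told y(0) = 15, so C = 15. Therefore
    y(x) = 15 cosh(x/15),
and at the endpoints
    y(±15) = 15 cosh(15/15).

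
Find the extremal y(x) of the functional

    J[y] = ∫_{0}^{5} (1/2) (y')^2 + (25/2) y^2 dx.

The Lagrangian is L = (1/2) (y')^2 + (25/2) y^2.
Compute ∂L/∂y = 25y, ∂L/∂y' = y'.
The Euler-Lagrange equation d/dx(∂L/∂y') − ∂L/∂y = 0 reduces to
    y'' − 25 y = 0.
Its general solution is
    y(x) = A e^(5x) + B e^(−5x),
with A, B fixed by the endpoint conditions.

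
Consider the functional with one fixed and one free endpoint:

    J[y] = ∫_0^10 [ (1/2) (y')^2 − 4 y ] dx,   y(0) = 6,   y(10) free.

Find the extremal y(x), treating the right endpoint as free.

The Lagrangian L = (1/2) (y')^2 − 4 y gives
    ∂L/∂y = −4,   ∂L/∂y' = y'.
Euler-Lagrange: d/dx(y') − (−4) = 0, i.e. y'' + 4 = 0, so
    y(x) = −(4/2) x^2 + C1 x + C2.
Fixed left endpoint y(0) = 6 ⇒ C2 = 6.
The right endpoint x = 10 is free, so the natural (transversality) condition is ∂L/∂y' |_{x=10} = 0, i.e. y'(10) = 0.
Compute y'(x) = −4 x + C1, so y'(10) = −40 + C1 = 0 ⇒ C1 = 40.
Therefore the extremal is
    y(x) = −2 x^2 + 40 x + 6.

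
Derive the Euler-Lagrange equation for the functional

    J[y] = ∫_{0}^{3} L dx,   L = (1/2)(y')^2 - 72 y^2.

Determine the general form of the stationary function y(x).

The Lagrangian is L = (1/2)(y')^2 - 72 y^2.
∂L/∂y = -144y.
∂L/∂y' = y'.
The Euler-Lagrange equation d/dx(∂L/∂y') − ∂L/∂y = 0 becomes:
    y'' + 144 y = 0
General solution: y(x) = A sin(12x) + B cos(12x), where A and B are arbitrary constants fixed by the endpoint conditions.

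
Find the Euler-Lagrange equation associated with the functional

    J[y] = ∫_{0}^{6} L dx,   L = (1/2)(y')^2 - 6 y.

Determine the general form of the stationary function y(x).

The Lagrangian is L = (1/2)(y')^2 - 6 y.
∂L/∂y = -6.
∂L/∂y' = y'.
The Euler-Lagrange equation d/dx(∂L/∂y') − ∂L/∂y = 0 becomes:
    y'' + 6 = 0
General solution: y(x) = -3 x^2 + A x + B, where A and B are arbitrary constants fixed by the endpoint conditions.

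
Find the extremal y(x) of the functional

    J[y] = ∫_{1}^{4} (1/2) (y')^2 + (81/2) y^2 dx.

The Lagrangian is L = (1/2) (y')^2 + (81/2) y^2.
Compute ∂L/∂y = 81y, ∂L/∂y' = y'.
The Euler-Lagrange equation d/dx(∂L/∂y') − ∂L/∂y = 0 reduces to
    y'' − 81 y = 0.
Its general solution is
    y(x) = A e^(9x) + B e^(−9x),
with A, B fixed by the endpoint conditions.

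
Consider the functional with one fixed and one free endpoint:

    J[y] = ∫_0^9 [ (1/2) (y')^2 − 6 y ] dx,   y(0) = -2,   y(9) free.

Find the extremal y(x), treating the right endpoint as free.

The Lagrangian L = (1/2) (y')^2 − 6 y gives
    ∂L/∂y = −6,   ∂L/∂y' = y'.
Euler-Lagrange: d/dx(y') − (−6) = 0, i.e. y'' + 6 = 0, so
    y(x) = −(6/2) x^2 + C1 x + C2.
Fixed left endpoint y(0) = -2 ⇒ C2 = -2.
The right endpoint x = 9 is free, so the natural (transversality) condition is ∂L/∂y' |_{x=9} = 0, i.e. y'(9) = 0.
Compute y'(x) = −6 x + C1, so y'(9) = −54 + C1 = 0 ⇒ C1 = 54.
Therefore the extremal is
    y(x) = −3 x^2 + 54 x − 2.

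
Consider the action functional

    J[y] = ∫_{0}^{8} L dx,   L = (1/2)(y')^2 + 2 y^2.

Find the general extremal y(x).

The Lagrangian is L = (1/2)(y')^2 + 2 y^2.
∂L/∂y = 4y.
∂L/∂y' = y'.
The Euler-Lagrange equation d/dx(∂L/∂y') − ∂L/∂y = 0 becomes:
    y'' - 4 y = 0
General solution: y(x) = A e^(2x) + B e^(-2x), where A and B are arbitrary constants fixed by the endpoint conditions.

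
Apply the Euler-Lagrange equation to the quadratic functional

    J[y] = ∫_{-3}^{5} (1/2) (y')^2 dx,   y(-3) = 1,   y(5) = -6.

The Lagrangian is L = (1/2) (y')^2.
Compute ∂L/∂y = 0, ∂L/∂y' = y'.
The Euler-Lagrange equation d/dx(∂L/∂y') − ∂L/∂y = 0 reduces to
    y'' = 0.
Its general solution is
    y(x) = A x + B,
with A, B fixed by the endpoint conditions.
Applying the endpoint conditions y(-3) = 1 and y(5) = -6: solve A·-3 + B = 1 and A·5 + B = -6. Subtracting gives A(5 − -3) = -6 − 1, so A = -7/8, and B = 1 − A·-3 = -13/8. Therefore
    y(x) = (-7/8) x - 13/8.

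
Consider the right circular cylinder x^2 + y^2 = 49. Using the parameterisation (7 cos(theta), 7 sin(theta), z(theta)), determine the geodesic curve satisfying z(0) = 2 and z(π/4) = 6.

Parameterise the cylinder of radius R = 7 as
    r(θ) = (7 cos θ, 7 sin θ, z(θ)).
The arc-length element is
    ds = sqrt(49 + (dz/dθ)^2) dθ,
so the Lagrangian is L = sqrt(49 + z'^2).
L depends on z' only, not on z or θ, so ∂L/∂z = 0 and
    ∂L/∂z' = z' / sqrt(49 + z'^2).
The Euler-Lagrange equation gives
    d/dθ( z' / sqrt(49 + z'^2) ) = 0,
so z' is constant. Integrating once:
    z(θ) = a θ + b,
a helix on the cylinder (a straight line when the cylinder is unrolled). The constants a, b are determined by the endpoint conditions.
With endpoint conditions z(0) = 2 and z(π/4) = 6: from z(0) = b we get b = 2, and a·π/4 + 2 = 6 gives a = 16/π, so
    z(θ) = (16/π) θ + 2.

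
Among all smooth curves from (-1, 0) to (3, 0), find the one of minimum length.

Arc-length functional: J[y] = ∫ sqrt(1 + (y')^2) dx.
Lagrangian L = sqrt(1 + (y')^2) has no explicit y dependence, so ∂L/∂y = 0 and the Euler-Lagrange equation gives
    d/dx( y' / sqrt(1 + (y')^2) ) = 0  ⇒  y' / sqrt(1 + (y')^2) = const.
Hence y' is constant, so y(x) is affine.
Fitting the endpoints (-1, 0) and (3, 0):
    slope m = (0 − 0) / (3 − (-1)) = 0,
    intercept c = 0 − m·(-1) = 0.
Extremal: y(x) = 0.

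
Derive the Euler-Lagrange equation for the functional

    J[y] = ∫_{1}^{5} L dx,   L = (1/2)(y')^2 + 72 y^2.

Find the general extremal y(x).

The Lagrangian is L = (1/2)(y')^2 + 72 y^2.
∂L/∂y = 144y.
∂L/∂y' = y'.
The Euler-Lagrange equation d/dx(∂L/∂y') − ∂L/∂y = 0 becomes:
    y'' - 144 y = 0
General solution: y(x) = A e^(12x) + B e^(-12x), where A and B are arbitrary constants fixed by the endpoint conditions.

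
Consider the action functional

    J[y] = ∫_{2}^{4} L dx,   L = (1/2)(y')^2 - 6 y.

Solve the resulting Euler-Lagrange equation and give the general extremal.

The Lagrangian is L = (1/2)(y')^2 - 6 y.
∂L/∂y = -6.
∂L/∂y' = y'.
The Euler-Lagrange equation d/dx(∂L/∂y') − ∂L/∂y = 0 becomes:
    y'' + 6 = 0
General solution: y(x) = -3 x^2 + A x + B, where A and B are arbitrary constants fixed by the endpoint conditions.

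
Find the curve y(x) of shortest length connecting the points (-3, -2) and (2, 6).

Arc-length functional: J[y] = ∫ sqrt(1 + (y')^2) dx.
Lagrangian L = sqrt(1 + (y')^2) has no explicit y dependence, so ∂L/∂y = 0 and the Euler-Lagrange equation gives
    d/dx( y' / sqrt(1 + (y')^2) ) = 0  ⇒  y' / sqrt(1 + (y')^2) = const.
Hence y' is constant, so y(x) is affine.
Fitting the endpoints (-3, -2) and (2, 6):
    slope m = (6 − (-2)) / (2 − (-3)) = 8/5,
    intercept c = (-2) − m·(-3) = 14/5.
Extremal: y(x) = (8/5) x + 14/5.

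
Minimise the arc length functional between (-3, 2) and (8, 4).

Arc-length functional: J[y] = ∫ sqrt(1 + (y')^2) dx.
Lagrangian L = sqrt(1 + (y')^2) has no explicit y dependence, so ∂L/∂y = 0 and the Euler-Lagrange equation gives
    d/dx( y' / sqrt(1 + (y')^2) ) = 0  ⇒  y' / sqrt(1 + (y')^2) = const.
Hence y' is constant, so y(x) is affine.
Fitting the endpoints (-3, 2) and (8, 4):
    slope m = (4 − 2) / (8 − (-3)) = 2/11,
    intercept c = 2 − m·(-3) = 28/11.
Extremal: y(x) = (2/11) x + 28/11.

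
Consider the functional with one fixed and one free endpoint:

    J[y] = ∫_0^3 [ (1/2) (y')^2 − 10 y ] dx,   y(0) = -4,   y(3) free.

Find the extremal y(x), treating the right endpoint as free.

The Lagrangian L = (1/2) (y')^2 − 10 y gives
    ∂L/∂y = −10,   ∂L/∂y' = y'.
Euler-Lagrange: d/dx(y') − (−10) = 0, i.e. y'' + 10 = 0, so
    y(x) = −(10/2) x^2 + C1 x + C2.
Fixed left endpoint y(0) = -4 ⇒ C2 = -4.
The right endpoint x = 3 is free, so the natural (transversality) condition is ∂L/∂y' |_{x=3} = 0, i.e. y'(3) = 0.
Compute y'(x) = −10 x + C1, so y'(3) = −30 + C1 = 0 ⇒ C1 = 30.
Therefore the extremal is
    y(x) = −5 x^2 + 30 x − 4.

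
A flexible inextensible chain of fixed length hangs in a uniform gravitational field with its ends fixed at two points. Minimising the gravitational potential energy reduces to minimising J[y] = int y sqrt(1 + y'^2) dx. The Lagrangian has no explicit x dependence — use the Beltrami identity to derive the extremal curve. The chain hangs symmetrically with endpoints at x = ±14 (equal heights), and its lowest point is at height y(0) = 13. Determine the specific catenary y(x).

The Lagrangian L(y, y') = y sqrt(1 + y'^2) has no explicit x dependence, so the Beltrami identity applies:
    L − y' ∂L/∂y' = C.
Compute ∂L/∂y' = y · y' / sqrt(1 + y'^2). Then
    L − y' ∂L/∂y'
    = y sqrt(1 + y'^2) − y · y'^2 / sqrt(1 + y'^2)
    = y (1 + y'^2 − y'^2) / sqrt(1 + y'^2)
    = y / sqrt(1 + y'^2) = C.
Squaring gives y^2 = C^2 (1 + y'^2), i.e.
    y'^2 = y^2 / C^2 − 1.
Separating variables,
    dy / sqrt(y^2 − C^2) = dx / C,
and integrating gives arccosh(y / C) = (x − a)/C, so
    y(x) = C cosh((x − a)/C),
the catenary. The constants C and a are fixed by the two endpoint conditions (and, for the hanging-chain problem, the length constraint selects C).
Now fit the given data. The endpoints x = ±14 are symmetric at equal height, so the catenary is even about its minimum: a = 0 and y(x) = C cosh(x/C). The lowest point is y(0) = C cosh(0) = C, and we are told y(0) = 13, so C = 13. Therefore
    y(x) = 13 cosh(x/13),
and at the endpoints
    y(±14) = 13 cosh(14/13).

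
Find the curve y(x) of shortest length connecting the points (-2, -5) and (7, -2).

Arc-length functional: J[y] = ∫ sqrt(1 + (y')^2) dx.
Lagrangian L = sqrt(1 + (y')^2) has no explicit y dependence, so ∂L/∂y = 0 and the Euler-Lagrange equation gives
    d/dx( y' / sqrt(1 + (y')^2) ) = 0  ⇒  y' / sqrt(1 + (y')^2) = const.
Hence y' is constant, so y(x) is affine.
Fitting the endpoints (-2, -5) and (7, -2):
    slope m = ((-2) − (-5)) / (7 − (-2)) = 1/3,
    intercept c = (-5) − m·(-2) = -13/3.
Extremal: y(x) = (1/3) x - 13/3.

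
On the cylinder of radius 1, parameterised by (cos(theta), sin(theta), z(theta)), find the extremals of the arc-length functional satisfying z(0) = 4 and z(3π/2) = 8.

Parameterise the cylinder of radius R = 1 as
    r(θ) = (cos θ, sin θ, z(θ)).
The arc-length element is
    ds = sqrt(1 + (dz/dθ)^2) dθ,
so the Lagrangian is L = sqrt(1 + z'^2).
L depends on z' only, not on z or θ, so ∂L/∂z = 0 and
    ∂L/∂z' = z' / sqrt(1 + z'^2).
The Euler-Lagrange equation gives
    d/dθ( z' / sqrt(1 + z'^2) ) = 0,
so z' is constant. Integrating once:
    z(θ) = a θ + b,
a helix on the cylinder (a straight line when the cylinder is unrolled). The constants a, b are determined by the endpoint conditions.
With endpoint conditions z(0) = 4 and z(3π/2) = 8: from z(0) = b we get b = 4, and a·3π/2 + 4 = 8 gives a = 8/(3π), so
    z(θ) = (8/(3π)) θ + 4.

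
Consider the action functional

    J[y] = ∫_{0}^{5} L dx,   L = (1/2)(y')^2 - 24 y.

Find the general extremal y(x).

The Lagrangian is L = (1/2)(y')^2 - 24 y.
∂L/∂y = -24.
∂L/∂y' = y'.
The Euler-Lagrange equation d/dx(∂L/∂y') − ∂L/∂y = 0 becomes:
    y'' + 24 = 0
General solution: y(x) = -12 x^2 + A x + B, where A and B are arbitrary constants fixed by the endpoint conditions.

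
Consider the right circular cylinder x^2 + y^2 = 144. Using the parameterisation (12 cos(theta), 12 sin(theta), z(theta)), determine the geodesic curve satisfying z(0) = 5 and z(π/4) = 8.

Parameterise the cylinder of radius R = 12 as
    r(θ) = (12 cos θ, 12 sin θ, z(θ)).
The arc-length element is
    ds = sqrt(144 + (dz/dθ)^2) dθ,
so the Lagrangian is L = sqrt(144 + z'^2).
L depends on z' only, not on z or θ, so ∂L/∂z = 0 and
    ∂L/∂z' = z' / sqrt(144 + z'^2).
The Euler-Lagrange equation gives
    d/dθ( z' / sqrt(144 + z'^2) ) = 0,
so z' is constant. Integrating once:
    z(θ) = a θ + b,
a helix on the cylinder (a straight line when the cylinder is unrolled). The constants a, b are determined by the endpoint conditions.
With endpoint conditions z(0) = 5 and z(π/4) = 8: from z(0) = b we get b = 5, and a·π/4 + 5 = 8 gives a = 12/π, so
    z(θ) = (12/π) θ + 5.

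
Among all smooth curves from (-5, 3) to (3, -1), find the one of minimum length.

Arc-length functional: J[y] = ∫ sqrt(1 + (y')^2) dx.
Lagrangian L = sqrt(1 + (y')^2) has no explicit y dependence, so ∂L/∂y = 0 and the Euler-Lagrange equation gives
    d/dx( y' / sqrt(1 + (y')^2) ) = 0  ⇒  y' / sqrt(1 + (y')^2) = const.
Hence y' is constant, so y(x) is affine.
Fitting the endpoints (-5, 3) and (3, -1):
    slope m = ((-1) − 3) / (3 − (-5)) = -1/2,
    intercept c = 3 − m·(-5) = 1/2.
Extremal: y(x) = (-1/2) x + 1/2.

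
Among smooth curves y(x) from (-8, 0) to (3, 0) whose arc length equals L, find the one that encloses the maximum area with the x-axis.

Set up the augmented Lagrangian using a multiplier λ for the length constraint:
    F(y, y') = y − λ sqrt(1 + y'^2).
F has no explicit x dependence, so the Beltrami identity yields a first integral
    F − y' ∂F/∂y' = C.
Compute ∂F/∂y' = −λ y' / sqrt(1 + y'^2). Then
    y − λ sqrt(1 + y'^2) + λ y'^2 / sqrt(1 + y'^2) = C
    ⇒  y − λ / sqrt(1 + y'^2) = C.
Solving for y' and integrating gives
    (x − a)^2 + (y − b)^2 = λ^2,
a circular arc of radius λ. The constants a, b are determined by the endpoint conditions y(-8) = y(3) = 0, and λ is fixed implicitly by the length constraint
    ∫_{-8}^{3} sqrt(1 + y'^2) dx = L.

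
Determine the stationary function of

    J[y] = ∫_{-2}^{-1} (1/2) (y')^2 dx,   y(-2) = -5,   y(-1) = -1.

The Lagrangian is L = (1/2) (y')^2.
Compute ∂L/∂y = 0, ∂L/∂y' = y'.
The Euler-Lagrange equation d/dx(∂L/∂y') − ∂L/∂y = 0 reduces to
    y'' = 0.
Its general solution is
    y(x) = A x + B,
with A, B fixed by the endpoint conditions.
Applying the endpoint conditions y(-2) = -5 and y(-1) = -1: solve A·-2 + B = -5 and A·-1 + B = -1. Subtracting gives A(-1 − -2) = -1 − -5, so A = 4, and B = -5 − A·-2 = 3. Therefore
    y(x) = 4 x + 3.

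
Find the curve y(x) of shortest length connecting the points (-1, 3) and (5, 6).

Arc-length functional: J[y] = ∫ sqrt(1 + (y')^2) dx.
Lagrangian L = sqrt(1 + (y')^2) has no explicit y dependence, so ∂L/∂y = 0 and the Euler-Lagrange equation gives
    d/dx( y' / sqrt(1 + (y')^2) ) = 0  ⇒  y' / sqrt(1 + (y')^2) = const.
Hence y' is constant, so y(x) is affine.
Fitting the endpoints (-1, 3) and (5, 6):
    slope m = (6 − 3) / (5 − (-1)) = 1/2,
    intercept c = 3 − m·(-1) = 7/2.
Extremal: y(x) = (1/2) x + 7/2.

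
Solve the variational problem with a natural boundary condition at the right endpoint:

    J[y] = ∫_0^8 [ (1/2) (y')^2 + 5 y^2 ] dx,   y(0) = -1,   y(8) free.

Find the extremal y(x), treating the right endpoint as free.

The Lagrangian L = (1/2) (y')^2 + 5 y^2 gives
    ∂L/∂y = 10 y,   ∂L/∂y' = y'.
Euler-Lagrange: y'' − 10 y = 0.
With k = sqrt(10), the general solution is
    y(x) = A cosh(sqrt(10) x) + B sinh(sqrt(10) x).
Fixed left endpoint y(0) = -1 ⇒ A = -1.
The right endpoint x = 8 is free, so the natural (transversality) condition is ∂L/∂y' |_{x=8} = 0, i.e. y'(8) = 0.
Compute y'(x) = A k sinh(k x) + B k cosh(k x), so
    y'(8) = A k sinh(k·8) + B k cosh(k·8) = 0
    ⇒ B = −A tanh(k·8) = tanh(sqrt(10)·8).
Therefore the extremal is
    y(x) = −cosh(sqrt(10) x) + tanh(sqrt(10)·8) sinh(sqrt(10) x).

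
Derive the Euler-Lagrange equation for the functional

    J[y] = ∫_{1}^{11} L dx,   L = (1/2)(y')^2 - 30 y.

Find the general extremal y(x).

The Lagrangian is L = (1/2)(y')^2 - 30 y.
∂L/∂y = -30.
∂L/∂y' = y'.
The Euler-Lagrange equation d/dx(∂L/∂y') − ∂L/∂y = 0 becomes:
    y'' + 30 = 0
General solution: y(x) = -15 x^2 + A x + B, where A and B are arbitrary constants fixed by the endpoint conditions.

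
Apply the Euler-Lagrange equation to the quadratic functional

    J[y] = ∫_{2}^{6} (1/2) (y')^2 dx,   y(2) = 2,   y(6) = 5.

The Lagrangian is L = (1/2) (y')^2.
Compute ∂L/∂y = 0, ∂L/∂y' = y'.
The Euler-Lagrange equation d/dx(∂L/∂y') − ∂L/∂y = 0 reduces to
    y'' = 0.
Its general solution is
    y(x) = A x + B,
with A, B fixed by the endpoint conditions.
Applying the endpoint conditions y(2) = 2 and y(6) = 5: solve A·2 + B = 2 and A·6 + B = 5. Subtracting gives A(6 − 2) = 5 − 2, so A = 3/4, and B = 2 − A·2 = 1/2. Therefore
    y(x) = (3/4) x + 1/2.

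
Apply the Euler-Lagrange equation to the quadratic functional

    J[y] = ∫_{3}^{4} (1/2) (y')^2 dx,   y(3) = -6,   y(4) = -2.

The Lagrangian is L = (1/2) (y')^2.
Compute ∂L/∂y = 0, ∂L/∂y' = y'.
The Euler-Lagrange equation d/dx(∂L/∂y') − ∂L/∂y = 0 reduces to
    y'' = 0.
Its general solution is
    y(x) = A x + B,
with A, B fixed by the endpoint conditions.
Applying the endpoint conditions y(3) = -6 and y(4) = -2: solve A·3 + B = -6 and A·4 + B = -2. Subtracting gives A(4 − 3) = -2 − -6, so A = 4, and B = -6 − A·3 = -18. Therefore
    y(x) = 4 x - 18.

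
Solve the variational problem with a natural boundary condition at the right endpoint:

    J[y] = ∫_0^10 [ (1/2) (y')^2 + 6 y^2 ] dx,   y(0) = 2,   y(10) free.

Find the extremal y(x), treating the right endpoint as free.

The Lagrangian L = (1/2) (y')^2 + 6 y^2 gives
    ∂L/∂y = 12 y,   ∂L/∂y' = y'.
Euler-Lagrange: y'' − 12 y = 0.
With k = sqrt(12), the general solution is
    y(x) = A cosh(sqrt(12) x) + B sinh(sqrt(12) x).
Fixed left endpoint y(0) = 2 ⇒ A = 2.
The right endpoint x = 10 is free, so the natural (transversality) condition is ∂L/∂y' |_{x=10} = 0, i.e. y'(10) = 0.
Compute y'(x) = A k sinh(k x) + B k cosh(k x), so
    y'(10) = A k sinh(k·10) + B k cosh(k·10) = 0
    ⇒ B = −A tanh(k·10) = − 2 tanh(sqrt(12)·10).
Therefore the extremal is
    y(x) = 2 cosh(sqrt(12) x) − 2 tanh(sqrt(12)·10) sinh(sqrt(12) x).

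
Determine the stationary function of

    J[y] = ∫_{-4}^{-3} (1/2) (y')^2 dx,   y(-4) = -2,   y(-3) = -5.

The Lagrangian is L = (1/2) (y')^2.
Compute ∂L/∂y = 0, ∂L/∂y' = y'.
The Euler-Lagrange equation d/dx(∂L/∂y') − ∂L/∂y = 0 reduces to
    y'' = 0.
Its general solution is
    y(x) = A x + B,
with A, B fixed by the endpoint conditions.
Applying the endpoint conditions y(-4) = -2 and y(-3) = -5: solve A·-4 + B = -2 and A·-3 + B = -5. Subtracting gives A(-3 − -4) = -5 − -2, so A = -3, and B = -2 − A·-4 = -14. Therefore
    y(x) = -3 x - 14.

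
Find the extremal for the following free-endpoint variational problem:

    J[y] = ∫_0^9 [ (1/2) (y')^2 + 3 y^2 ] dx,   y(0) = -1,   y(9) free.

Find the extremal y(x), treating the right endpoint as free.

The Lagrangian L = (1/2) (y')^2 + 3 y^2 gives
    ∂L/∂y = 6 y,   ∂L/∂y' = y'.
Euler-Lagrange: y'' − 6 y = 0.
With k = sqrt(6), the general solution is
    y(x) = A cosh(sqrt(6) x) + B sinh(sqrt(6) x).
Fixed left endpoint y(0) = -1 ⇒ A = -1.
The right endpoint x = 9 is free, so the natural (transversality) condition is ∂L/∂y' |_{x=9} = 0, i.e. y'(9) = 0.
Compute y'(x) = A k sinh(k x) + B k cosh(k x), so
    y'(9) = A k sinh(k·9) + B k cosh(k·9) = 0
    ⇒ B = −A tanh(k·9) = tanh(sqrt(6)·9).
Therefore the extremal is
    y(x) = −cosh(sqrt(6) x) + tanh(sqrt(6)·9) sinh(sqrt(6) x).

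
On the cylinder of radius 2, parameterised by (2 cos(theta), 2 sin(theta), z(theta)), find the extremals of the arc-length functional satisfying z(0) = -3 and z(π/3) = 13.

Parameterise the cylinder of radius R = 2 as
    r(θ) = (2 cos θ, 2 sin θ, z(θ)).
The arc-length element is
    ds = sqrt(4 + (dz/dθ)^2) dθ,
so the Lagrangian is L = sqrt(4 + z'^2).
L depends on z' only, not on z or θ, so ∂L/∂z = 0 and
    ∂L/∂z' = z' / sqrt(4 + z'^2).
The Euler-Lagrange equation gives
    d/dθ( z' / sqrt(4 + z'^2) ) = 0,
so z' is constant. Integrating once:
    z(θ) = a θ + b,
a helix on the cylinder (a straight line when the cylinder is unrolled). The constants a, b are determined by the endpoint conditions.
With endpoint conditions z(0) = -3 and z(π/3) = 13: from z(0) = b we get b = -3, and a·π/3 + -3 = 13 gives a = 48/π, so
    z(θ) = (48/π) θ − 3.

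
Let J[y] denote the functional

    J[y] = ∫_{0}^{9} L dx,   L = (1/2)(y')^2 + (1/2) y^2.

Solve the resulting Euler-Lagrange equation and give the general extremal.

The Lagrangian is L = (1/2)(y')^2 + (1/2) y^2.
∂L/∂y = y.
∂L/∂y' = y'.
The Euler-Lagrange equation d/dx(∂L/∂y') − ∂L/∂y = 0 becomes:
    y'' - y = 0
General solution: y(x) = A e^x + B e^(-x), where A and B are arbitrary constants fixed by the endpoint conditions.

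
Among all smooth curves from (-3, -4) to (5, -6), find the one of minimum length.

Arc-length functional: J[y] = ∫ sqrt(1 + (y')^2) dx.
Lagrangian L = sqrt(1 + (y')^2) has no explicit y dependence, so ∂L/∂y = 0 and the Euler-Lagrange equation gives
    d/dx( y' / sqrt(1 + (y')^2) ) = 0  ⇒  y' / sqrt(1 + (y')^2) = const.
Hence y' is constant, so y(x) is affine.
Fitting the endpoints (-3, -4) and (5, -6):
    slope m = ((-6) − (-4)) / (5 − (-3)) = -1/4,
    intercept c = (-4) − m·(-3) = -19/4.
Extremal: y(x) = (-1/4) x - 19/4.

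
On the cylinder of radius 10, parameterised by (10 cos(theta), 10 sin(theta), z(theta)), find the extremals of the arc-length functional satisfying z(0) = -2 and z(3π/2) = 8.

Parameterise the cylinder of radius R = 10 as
    r(θ) = (10 cos θ, 10 sin θ, z(θ)).
The arc-length element is
    ds = sqrt(100 + (dz/dθ)^2) dθ,
so the Lagrangian is L = sqrt(100 + z'^2).
L depends on z' only, not on z or θ, so ∂L/∂z = 0 and
    ∂L/∂z' = z' / sqrt(100 + z'^2).
The Euler-Lagrange equation gives
    d/dθ( z' / sqrt(100 + z'^2) ) = 0,
so z' is constant. Integrating once:
    z(θ) = a θ + b,
a helix on the cylinder (a straight line when the cylinder is unrolled). The constants a, b are determined by the endpoint conditions.
With endpoint conditions z(0) = -2 and z(3π/2) = 8: from z(0) = b we get b = -2, and a·3π/2 + -2 = 8 gives a = 20/(3π), so
    z(θ) = (20/(3π)) θ − 2.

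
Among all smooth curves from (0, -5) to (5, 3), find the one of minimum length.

Arc-length functional: J[y] = ∫ sqrt(1 + (y')^2) dx.
Lagrangian L = sqrt(1 + (y')^2) has no explicit y dependence, so ∂L/∂y = 0 and the Euler-Lagrange equation gives
    d/dx( y' / sqrt(1 + (y')^2) ) = 0  ⇒  y' / sqrt(1 + (y')^2) = const.
Hence y' is constant, so y(x) is affine.
Fitting the endpoints (0, -5) and (5, 3):
    slope m = (3 − (-5)) / (5 − 0) = 8/5,
    intercept c = (-5) − m·0 = -5.
Extremal: y(x) = (8/5) x - 5.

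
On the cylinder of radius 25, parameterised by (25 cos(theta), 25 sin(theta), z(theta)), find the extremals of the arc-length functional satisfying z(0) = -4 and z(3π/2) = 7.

Parameterise the cylinder of radius R = 25 as
    r(θ) = (25 cos θ, 25 sin θ, z(θ)).
The arc-length element is
    ds = sqrt(625 + (dz/dθ)^2) dθ,
so the Lagrangian is L = sqrt(625 + z'^2).
L depends on z' only, not on z or θ, so ∂L/∂z = 0 and
    ∂L/∂z' = z' / sqrt(625 + z'^2).
The Euler-Lagrange equation gives
    d/dθ( z' / sqrt(625 + z'^2) ) = 0,
so z' is constant. Integrating once:
    z(θ) = a θ + b,
a helix on the cylinder (a straight line when the cylinder is unrolled). The constants a, b are determined by the endpoint conditions.
With endpoint conditions z(0) = -4 and z(3π/2) = 7: from z(0) = b we get b = -4, and a·3π/2 + -4 = 7 gives a = 22/(3π), so
    z(θ) = (22/(3π)) θ − 4.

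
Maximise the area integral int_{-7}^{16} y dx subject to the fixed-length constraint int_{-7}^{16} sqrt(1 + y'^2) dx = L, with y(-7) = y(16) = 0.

Set up the augmented Lagrangian using a multiplier λ for the length constraint:
    F(y, y') = y − λ sqrt(1 + y'^2).
F has no explicit x dependence, so the Beltrami identity yields a first integral
    F − y' ∂F/∂y' = C.
Compute ∂F/∂y' = −λ y' / sqrt(1 + y'^2). Then
    y − λ sqrt(1 + y'^2) + λ y'^2 / sqrt(1 + y'^2) = C
    ⇒  y − λ / sqrt(1 + y'^2) = C.
Solving for y' and integrating gives
    (x − a)^2 + (y − b)^2 = λ^2,
a circular arc of radius λ. The constants a, b are determined by the endpoint conditions y(-7) = y(16) = 0, and λ is fixed implicitly by the length constraint
    ∫_{-7}^{16} sqrt(1 + y'^2) dx = L.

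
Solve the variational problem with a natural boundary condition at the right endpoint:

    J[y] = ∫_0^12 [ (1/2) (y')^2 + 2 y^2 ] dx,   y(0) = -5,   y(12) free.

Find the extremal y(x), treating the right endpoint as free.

The Lagrangian L = (1/2) (y')^2 + 2 y^2 gives
    ∂L/∂y = 4 y,   ∂L/∂y' = y'.
Euler-Lagrange: y'' − 4 y = 0.
With k = 2, the general solution is
    y(x) = A cosh(2 x) + B sinh(2 x).
Fixed left endpoint y(0) = -5 ⇒ A = -5.
The right endpoint x = 12 is free, so the natural (transversality) condition is ∂L/∂y' |_{x=12} = 0, i.e. y'(12) = 0.
Compute y'(x) = A k sinh(k x) + B k cosh(k x), so
    y'(12) = A k sinh(k·12) + B k cosh(k·12) = 0
    ⇒ B = −A tanh(k·12) = 5 tanh(2·12).
Therefore the extremal is
    y(x) = −5 cosh(2 x) + 5 tanh(2·12) sinh(2 x).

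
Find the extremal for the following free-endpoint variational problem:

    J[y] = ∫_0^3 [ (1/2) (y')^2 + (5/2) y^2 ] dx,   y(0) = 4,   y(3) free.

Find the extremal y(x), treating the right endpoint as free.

The Lagrangian L = (1/2) (y')^2 + (5/2) y^2 gives
    ∂L/∂y = 5 y,   ∂L/∂y' = y'.
Euler-Lagrange: y'' − 5 y = 0.
With k = sqrt(5), the general solution is
    y(x) = A cosh(sqrt(5) x) + B sinh(sqrt(5) x).
Fixed left endpoint y(0) = 4 ⇒ A = 4.
The right endpoint x = 3 is free, so the natural (transversality) condition is ∂L/∂y' |_{x=3} = 0, i.e. y'(3) = 0.
Compute y'(x) = A k sinh(k x) + B k cosh(k x), so
    y'(3) = A k sinh(k·3) + B k cosh(k·3) = 0
    ⇒ B = −A tanh(k·3) = − 4 tanh(sqrt(5)·3).
Therefore the extremal is
    y(x) = 4 cosh(sqrt(5) x) − 4 tanh(sqrt(5)·3) sinh(sqrt(5) x).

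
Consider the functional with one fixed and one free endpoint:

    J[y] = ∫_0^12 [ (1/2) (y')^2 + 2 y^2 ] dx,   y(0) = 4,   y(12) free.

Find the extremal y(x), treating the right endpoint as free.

The Lagrangian L = (1/2) (y')^2 + 2 y^2 gives
    ∂L/∂y = 4 y,   ∂L/∂y' = y'.
Euler-Lagrange: y'' − 4 y = 0.
With k = 2, the general solution is
    y(x) = A cosh(2 x) + B sinh(2 x).
Fixed left endpoint y(0) = 4 ⇒ A = 4.
The right endpoint x = 12 is free, so the natural (transversality) condition is ∂L/∂y' |_{x=12} = 0, i.e. y'(12) = 0.
Compute y'(x) = A k sinh(k x) + B k cosh(k x), so
    y'(12) = A k sinh(k·12) + B k cosh(k·12) = 0
    ⇒ B = −A tanh(k·12) = − 4 tanh(2·12).
Therefore the extremal is
    y(x) = 4 cosh(2 x) − 4 tanh(2·12) sinh(2 x).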